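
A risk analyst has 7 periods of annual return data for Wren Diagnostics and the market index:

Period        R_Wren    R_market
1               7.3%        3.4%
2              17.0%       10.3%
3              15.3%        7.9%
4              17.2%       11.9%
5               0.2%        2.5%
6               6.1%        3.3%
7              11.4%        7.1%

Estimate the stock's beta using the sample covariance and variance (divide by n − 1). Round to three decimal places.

Mean R_i = (7.3 + 17.0 + 15.3 + 17.2 + 0.2 + 6.1 + 11.4) / 7 = 10.6429%
Mean R_m = (3.4 + 10.3 + 7.9 + 11.9 + 2.5 + 3.3 + 7.1) / 7 = 6.6286%
Σ(R_i − R̄_i)(R_m − R̄_m) = 133.2114  ⇒  Cov = 133.2114 / 6 = 22.2019
Σ(R_m − R̄_m)² = 81.6543  ⇒  Var(R_m) = 81.6543 / 6 = 13.6091
β = Cov / Var(R_m) = 22.2019 / 13.6091 = 1.6314

1.631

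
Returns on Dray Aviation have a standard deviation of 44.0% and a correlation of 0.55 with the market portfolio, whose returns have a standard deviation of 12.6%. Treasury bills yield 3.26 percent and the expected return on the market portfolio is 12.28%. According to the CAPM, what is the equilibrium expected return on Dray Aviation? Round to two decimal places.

β = ρ × σ_i / σ_m = 0.55 × 44.0% / 12.6% = 1.9206
MRP = 12.28% − 3.26% = 9.02%
E(R) = 3.26% + 1.9206 × 9.02% = 20.58%

20.58%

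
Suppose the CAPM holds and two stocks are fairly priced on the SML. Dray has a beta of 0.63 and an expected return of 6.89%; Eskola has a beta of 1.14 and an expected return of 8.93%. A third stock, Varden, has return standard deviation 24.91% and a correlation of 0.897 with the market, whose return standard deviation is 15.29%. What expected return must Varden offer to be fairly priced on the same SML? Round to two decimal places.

10.22%

MRP = (8.93% − 6.89%) / (1.14 − 0.63) = 4.0000%
R_f = 6.89% − 0.63 × 4.0000% = 4.3700%
β_Varden = ρ·σ_i/σ_m = 0.897 × 24.91 / 15.29 = 1.4614
E(R_Varden) = R_f + β × MRP = 4.3700% + 1.4614 × 4.0000% = 10.22%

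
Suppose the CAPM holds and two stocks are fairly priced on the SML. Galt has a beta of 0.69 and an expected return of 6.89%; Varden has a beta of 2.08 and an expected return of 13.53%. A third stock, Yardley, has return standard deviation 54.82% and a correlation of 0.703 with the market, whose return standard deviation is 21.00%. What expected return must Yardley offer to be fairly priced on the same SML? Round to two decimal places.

12.36%

MRP = (13.53% − 6.89%) / (2.08 − 0.69) = 4.7770%
R_f = 6.89% − 0.69 × 4.7770% = 3.5939%
β_Yardley = ρ·σ_i/σ_m = 0.703 × 54.82 / 21.00 = 1.8352
E(R_Yardley) = R_f + β × MRP = 3.5939% + 1.8352 × 4.7770% = 12.36%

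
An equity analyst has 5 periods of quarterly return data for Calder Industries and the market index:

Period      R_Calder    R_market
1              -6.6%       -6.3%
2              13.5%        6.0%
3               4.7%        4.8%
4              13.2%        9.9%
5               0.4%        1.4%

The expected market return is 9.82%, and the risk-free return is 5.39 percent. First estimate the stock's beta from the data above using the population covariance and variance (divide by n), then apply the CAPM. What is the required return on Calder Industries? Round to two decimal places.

Mean R_i = (-6.6 + 13.5 + 4.7 + 13.2 + 0.4) / 5 = 5.0400%
Mean R_m = (-6.3 + 6.0 + 4.8 + 9.9 + 1.4) / 5 = 3.1600%
Σ(R_i − R̄_i)(R_m − R̄_m) = 196.7480  ⇒  Cov = 196.7480 / 5 = 39.3496
Σ(R_m − R̄_m)² = 148.7720  ⇒  Var(R_m) = 148.7720 / 5 = 29.7544
β = Cov / Var(R_m) = 39.3496 / 29.7544 = 1.3225
MRP = 9.82% − 5.39% = 4.43%
E(R) = R_f + β × MRP = 5.39% + 1.3225 × 4.43% = 11.25%

11.25%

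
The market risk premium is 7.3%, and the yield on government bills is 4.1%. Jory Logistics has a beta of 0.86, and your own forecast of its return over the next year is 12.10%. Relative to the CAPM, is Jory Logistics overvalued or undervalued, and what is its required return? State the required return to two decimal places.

Undervalued; required return 10.38%

Required return = R_f + β·MRP = 4.1% + 0.86 × 7.3% = 10.38%
Forecast 12.10% > required 10.38% → the stock plots above the SML → undervalued.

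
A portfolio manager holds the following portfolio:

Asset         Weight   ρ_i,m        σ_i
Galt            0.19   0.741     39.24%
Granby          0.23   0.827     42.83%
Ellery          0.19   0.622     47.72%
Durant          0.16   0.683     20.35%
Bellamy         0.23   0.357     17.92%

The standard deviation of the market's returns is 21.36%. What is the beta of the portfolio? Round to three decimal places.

β_Galt = 0.741 × 39.24% / 21.36% = 1.3613
β_Granby = 0.827 × 42.83% / 21.36% = 1.6583
β_Ellery = 0.622 × 47.72% / 21.36% = 1.3896
β_Durant = 0.683 × 20.35% / 21.36% = 0.6507
β_Bellamy = 0.357 × 17.92% / 21.36% = 0.2995
β_P = Σ w_i β_i = 0.19×1.3613 + 0.23×1.6583 + 0.19×1.3896 + 0.16×0.6507 + 0.23×0.2995 = 1.0771

1.077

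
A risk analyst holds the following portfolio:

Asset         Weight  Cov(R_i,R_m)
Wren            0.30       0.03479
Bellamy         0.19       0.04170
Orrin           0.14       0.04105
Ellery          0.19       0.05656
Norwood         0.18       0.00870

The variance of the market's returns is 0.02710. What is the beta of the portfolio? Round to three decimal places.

1.344

β_Wren = 0.03479 / 0.02710 = 1.2838
β_Bellamy = 0.04170 / 0.02710 = 1.5387
β_Orrin = 0.04105 / 0.02710 = 1.5148
β_Ellery = 0.05656 / 0.02710 = 2.0871
β_Norwood = 0.00870 / 0.02710 = 0.3210
β_P = Σ w_i β_i = 0.30×1.2838 + 0.19×1.5387 + 0.14×1.5148 + 0.19×2.0871 + 0.18×0.3210 = 1.3439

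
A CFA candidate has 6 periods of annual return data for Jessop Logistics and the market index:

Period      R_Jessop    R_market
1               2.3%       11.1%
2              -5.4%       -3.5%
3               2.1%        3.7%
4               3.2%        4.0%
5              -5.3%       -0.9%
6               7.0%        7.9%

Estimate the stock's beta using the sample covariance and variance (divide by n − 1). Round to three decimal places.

Mean R_i = (2.3 − 5.4 + 2.1 + 3.2 − 5.3 + 7.0) / 6 = 0.6500%
Mean R_m = (11.1 − 3.5 + 3.7 + 4.0 − 0.9 + 7.9) / 6 = 3.7167%
Σ(R_i − R̄_i)(R_m − R̄_m) = 110.5750  ⇒  Cov = 110.5750 / 5 = 22.1150
Σ(R_m − R̄_m)² = 145.4883  ⇒  Var(R_m) = 145.4883 / 5 = 29.0977
β = Cov / Var(R_m) = 22.1150 / 29.0977 = 0.7600

0.760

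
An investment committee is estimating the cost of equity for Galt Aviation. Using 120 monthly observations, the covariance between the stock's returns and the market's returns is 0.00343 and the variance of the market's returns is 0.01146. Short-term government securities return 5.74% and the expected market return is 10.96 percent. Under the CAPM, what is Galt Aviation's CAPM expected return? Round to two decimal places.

7.30%

β = Cov(R_i, R_m) / Var(R_m) = 0.00343 / 0.01146 = 0.2993
MRP = 10.96% − 5.74% = 5.22%
E(R) = R_f + β × MRP = 5.74% + 0.2993 × 5.22% = 7.30%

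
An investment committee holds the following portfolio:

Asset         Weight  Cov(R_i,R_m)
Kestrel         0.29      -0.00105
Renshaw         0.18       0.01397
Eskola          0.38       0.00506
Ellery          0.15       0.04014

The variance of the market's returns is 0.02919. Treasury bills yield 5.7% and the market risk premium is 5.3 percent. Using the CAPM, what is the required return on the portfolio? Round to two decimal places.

β_Kestrel = -0.00105 / 0.02919 = -0.0360
β_Renshaw = 0.01397 / 0.02919 = 0.4786
β_Eskola = 0.00506 / 0.02919 = 0.1733
β_Ellery = 0.04014 / 0.02919 = 1.3751
β_P = Σ w_i β_i = 0.29×-0.0360 + 0.18×0.4786 + 0.38×0.1733 + 0.15×1.3751 = 0.3478
E(R_P) = R_f + β_P × MRP = 5.7% + 0.3478 × 5.3% = 7.54%

7.54%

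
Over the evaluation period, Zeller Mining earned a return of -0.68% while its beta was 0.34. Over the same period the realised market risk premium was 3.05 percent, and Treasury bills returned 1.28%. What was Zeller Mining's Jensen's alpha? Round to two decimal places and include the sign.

CAPM benchmark = R_f + β(R_m − R_f) = 1.28% + 0.34 × 3.05% = 2.3170%
α = actual − benchmark = -0.68% − 2.3170% = -3.00%

-3.00%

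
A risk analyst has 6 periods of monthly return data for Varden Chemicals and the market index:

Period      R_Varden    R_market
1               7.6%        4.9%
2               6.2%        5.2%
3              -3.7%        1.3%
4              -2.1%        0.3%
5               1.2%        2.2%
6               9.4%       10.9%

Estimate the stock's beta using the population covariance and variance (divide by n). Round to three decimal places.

Mean R_i = (7.6 + 6.2 − 3.7 − 2.1 + 1.2 + 9.4) / 6 = 3.1000%
Mean R_m = (4.9 + 5.2 + 1.3 + 0.3 + 2.2 + 10.9) / 6 = 4.1333%
Σ(R_i − R̄_i)(R_m − R̄_m) = 92.2600  ⇒  Cov = 92.2600 / 6 = 15.3767
Σ(R_m − R̄_m)² = 73.9733  ⇒  Var(R_m) = 73.9733 / 6 = 12.3289
β = Cov / Var(R_m) = 15.3767 / 12.3289 = 1.2472

1.247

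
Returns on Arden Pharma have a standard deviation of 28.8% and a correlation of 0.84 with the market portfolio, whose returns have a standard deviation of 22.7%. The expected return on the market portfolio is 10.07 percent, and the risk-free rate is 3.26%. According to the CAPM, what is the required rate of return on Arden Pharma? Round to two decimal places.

10.52%

β = ρ × σ_i / σ_m = 0.84 × 28.8% / 22.7% = 1.0657
MRP = 10.07% − 3.26% = 6.81%
E(R) = 3.26% + 1.0657 × 6.81% = 10.52%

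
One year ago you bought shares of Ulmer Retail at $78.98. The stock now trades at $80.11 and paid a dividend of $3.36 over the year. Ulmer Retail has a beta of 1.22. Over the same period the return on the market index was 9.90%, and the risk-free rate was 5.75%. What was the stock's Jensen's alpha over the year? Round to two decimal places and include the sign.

Realised HPR = (P1 + D1 − P0) / P0 = (80.11 + 3.36 − 78.98) / 78.98 = 4.49 / 78.98 = 5.6850%
MRP = 9.90% − 5.75% = 4.15%
CAPM required = R_f + β·MRP = 5.75% + 1.22 × 4.15% = 10.8130%
α = realised − required = 5.6850% − 10.8130% = -5.13%

-5.13%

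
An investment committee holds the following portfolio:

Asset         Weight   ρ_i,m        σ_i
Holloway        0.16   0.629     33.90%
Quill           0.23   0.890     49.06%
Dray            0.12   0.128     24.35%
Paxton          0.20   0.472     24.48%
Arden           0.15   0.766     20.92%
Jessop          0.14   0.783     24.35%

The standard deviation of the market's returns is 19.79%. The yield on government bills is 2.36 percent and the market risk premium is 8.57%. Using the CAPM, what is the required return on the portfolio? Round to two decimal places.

β_Holloway = 0.629 × 33.90% / 19.79% = 1.0775
β_Quill = 0.890 × 49.06% / 19.79% = 2.2063
β_Dray = 0.128 × 24.35% / 19.79% = 0.1575
β_Paxton = 0.472 × 24.48% / 19.79% = 0.5839
β_Arden = 0.766 × 20.92% / 19.79% = 0.8097
β_Jessop = 0.783 × 24.35% / 19.79% = 0.9634
β_P = Σ w_i β_i = 0.16×1.0775 + 0.23×2.2063 + 0.12×0.1575 + 0.20×0.5839 + 0.15×0.8097 + 0.14×0.9634 = 1.0719
E(R_P) = R_f + β_P × MRP = 2.36% + 1.0719 × 8.57% = 11.55%

11.55%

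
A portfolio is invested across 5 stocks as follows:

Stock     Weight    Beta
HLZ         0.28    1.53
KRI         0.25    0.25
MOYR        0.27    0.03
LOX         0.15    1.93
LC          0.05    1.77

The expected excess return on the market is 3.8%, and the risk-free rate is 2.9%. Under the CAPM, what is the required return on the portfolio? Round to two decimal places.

β_P = Σ w_i β_i = 0.28×1.53 + 0.25×0.25 + 0.27×0.03 + 0.15×1.93 + 0.05×1.77 = 0.8770
E(R_P) = R_f + β_P × MRP = 2.9% + 0.8770 × 3.8% = 6.23%

6.23%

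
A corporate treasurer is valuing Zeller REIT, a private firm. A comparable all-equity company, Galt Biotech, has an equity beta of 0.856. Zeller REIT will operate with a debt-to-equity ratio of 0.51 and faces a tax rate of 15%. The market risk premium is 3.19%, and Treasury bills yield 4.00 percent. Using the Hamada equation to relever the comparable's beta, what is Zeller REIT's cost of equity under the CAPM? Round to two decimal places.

7.91%

β_L = β_U × [1 + (1 − t)(D/E)] = 0.856 × [1 + (1 − 0.15) × 0.51]
    = 0.856 × [1 + 0.85 × 0.51] = 0.856 × 1.4335 = 1.2271
E(R) = R_f + β_L × MRP = 4.00% + 1.2271 × 3.19% = 7.91%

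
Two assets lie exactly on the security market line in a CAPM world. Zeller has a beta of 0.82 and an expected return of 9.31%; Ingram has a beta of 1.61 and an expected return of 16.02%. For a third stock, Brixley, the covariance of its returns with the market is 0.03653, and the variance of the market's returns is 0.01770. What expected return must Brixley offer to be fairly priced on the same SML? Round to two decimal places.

MRP = (16.02% − 9.31%) / (1.61 − 0.82) = 8.4937%
R_f = 9.31% − 0.82 × 8.4937% = 2.3452%
β_Brixley = Cov / Var(R_m) = 0.03653 / 0.01770 = 2.0638
E(R_Brixley) = R_f + β × MRP = 2.3452% + 2.0638 × 8.4937% = 19.87%

19.87%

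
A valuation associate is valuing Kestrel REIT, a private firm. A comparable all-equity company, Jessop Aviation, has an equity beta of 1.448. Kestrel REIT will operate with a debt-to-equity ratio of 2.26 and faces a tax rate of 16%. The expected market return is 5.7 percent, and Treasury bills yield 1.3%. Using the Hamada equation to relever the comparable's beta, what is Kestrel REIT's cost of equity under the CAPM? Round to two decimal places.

β_L = β_U × [1 + (1 − t)(D/E)] = 1.448 × [1 + (1 − 0.16) × 2.26]
    = 1.448 × [1 + 0.84 × 2.26] = 1.448 × 2.8984 = 4.1969
MRP = 5.7% − 1.3% = 4.40%
E(R) = R_f + β_L × MRP = 1.3% + 4.1969 × 4.4% = 19.77%

19.77%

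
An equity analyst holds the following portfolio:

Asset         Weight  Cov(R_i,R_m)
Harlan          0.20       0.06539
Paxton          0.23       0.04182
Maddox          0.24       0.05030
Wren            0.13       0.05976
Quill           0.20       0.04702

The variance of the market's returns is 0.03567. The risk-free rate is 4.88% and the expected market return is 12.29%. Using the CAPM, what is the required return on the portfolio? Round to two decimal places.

15.67%

β_Harlan = 0.06539 / 0.03567 = 1.8332
β_Paxton = 0.04182 / 0.03567 = 1.1724
β_Maddox = 0.05030 / 0.03567 = 1.4101
β_Wren = 0.05976 / 0.03567 = 1.6754
β_Quill = 0.04702 / 0.03567 = 1.3182
β_P = Σ w_i β_i = 0.20×1.8332 + 0.23×1.1724 + 0.24×1.4101 + 0.13×1.6754 + 0.20×1.3182 = 1.4562
MRP = 12.29% − 4.88% = 7.41%
E(R_P) = R_f + β_P × MRP = 4.88% + 1.4562 × 7.41% = 15.67%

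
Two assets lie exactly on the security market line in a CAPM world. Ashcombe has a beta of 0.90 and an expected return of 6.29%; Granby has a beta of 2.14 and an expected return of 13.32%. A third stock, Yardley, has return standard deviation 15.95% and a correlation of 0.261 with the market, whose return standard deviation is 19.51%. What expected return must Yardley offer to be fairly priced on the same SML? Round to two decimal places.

MRP = (13.32% − 6.29%) / (2.14 − 0.90) = 5.6694%
R_f = 6.29% − 0.90 × 5.6694% = 1.1875%
β_Yardley = ρ·σ_i/σ_m = 0.261 × 15.95 / 19.51 = 0.2134
E(R_Yardley) = R_f + β × MRP = 1.1875% + 0.2134 × 5.6694% = 2.40%

2.40%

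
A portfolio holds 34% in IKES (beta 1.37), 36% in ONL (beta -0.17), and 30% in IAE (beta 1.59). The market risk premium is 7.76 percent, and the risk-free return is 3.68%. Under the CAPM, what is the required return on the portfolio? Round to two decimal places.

10.52%

β_P = Σ w_i β_i = 0.34×1.37 + 0.36×-0.17 + 0.30×1.59 = 0.8816
E(R_P) = R_f + β_P × MRP = 3.68% + 0.8816 × 7.76% = 10.52%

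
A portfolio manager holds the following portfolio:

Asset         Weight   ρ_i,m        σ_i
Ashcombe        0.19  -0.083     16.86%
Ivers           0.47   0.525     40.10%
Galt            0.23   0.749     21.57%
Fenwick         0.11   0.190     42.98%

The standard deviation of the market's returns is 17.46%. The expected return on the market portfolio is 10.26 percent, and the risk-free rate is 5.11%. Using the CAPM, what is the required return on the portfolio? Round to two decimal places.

β_Ashcombe = -0.083 × 16.86% / 17.46% = -0.0801
β_Ivers = 0.525 × 40.10% / 17.46% = 1.2058
β_Galt = 0.749 × 21.57% / 17.46% = 0.9253
β_Fenwick = 0.190 × 42.98% / 17.46% = 0.4677
β_P = Σ w_i β_i = 0.19×-0.0801 + 0.47×1.2058 + 0.23×0.9253 + 0.11×0.4677 = 0.8158
MRP = 10.26% − 5.11% = 5.15%
E(R_P) = R_f + β_P × MRP = 5.11% + 0.8158 × 5.15% = 9.31%

9.31%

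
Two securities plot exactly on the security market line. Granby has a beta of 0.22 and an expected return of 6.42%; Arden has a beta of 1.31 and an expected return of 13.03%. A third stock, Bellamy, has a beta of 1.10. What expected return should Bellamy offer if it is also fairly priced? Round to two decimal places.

11.76%

MRP (SML slope) = (13.03% − 6.42%) / (1.31 − 0.22) = 6.61% / 1.09 = 6.0642%
R_f (intercept) = 6.42% − 0.22 × 6.0642% = 5.0859%
E(R_Bellamy) = R_f + β × MRP = 5.0859% + 1.10 × 6.0642% = 11.76%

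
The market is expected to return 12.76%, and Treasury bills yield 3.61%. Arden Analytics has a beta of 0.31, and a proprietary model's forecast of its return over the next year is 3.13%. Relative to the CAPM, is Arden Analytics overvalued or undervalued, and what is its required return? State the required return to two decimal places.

Overvalued; required return 6.45%

MRP = 12.76% − 3.61% = 9.15%
Required return = R_f + β·MRP = 3.61% + 0.31 × 9.15% = 6.45%
Forecast 3.13% < required 6.45% → the stock plots below the SML → overvalued.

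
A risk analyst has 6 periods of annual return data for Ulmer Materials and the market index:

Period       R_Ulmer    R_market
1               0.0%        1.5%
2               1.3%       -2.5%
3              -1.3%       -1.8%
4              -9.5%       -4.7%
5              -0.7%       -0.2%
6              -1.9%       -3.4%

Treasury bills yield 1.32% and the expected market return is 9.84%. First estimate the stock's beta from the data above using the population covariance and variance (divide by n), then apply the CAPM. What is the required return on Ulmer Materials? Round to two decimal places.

Mean R_i = (0.0 + 1.3 − 1.3 − 9.5 − 0.7 − 1.9) / 6 = -2.0167%
Mean R_m = (1.5 − 2.5 − 1.8 − 4.7 − 0.2 − 3.4) / 6 = -1.8500%
Σ(R_i − R̄_i)(R_m − R̄_m) = 27.9550  ⇒  Cov = 27.9550 / 6 = 4.6592
Σ(R_m − R̄_m)² = 24.8950  ⇒  Var(R_m) = 24.8950 / 6 = 4.1492
β = Cov / Var(R_m) = 4.6592 / 4.1492 = 1.1229
MRP = 9.84% − 1.32% = 8.52%
E(R) = R_f + β × MRP = 1.32% + 1.1229 × 8.52% = 10.89%

10.89%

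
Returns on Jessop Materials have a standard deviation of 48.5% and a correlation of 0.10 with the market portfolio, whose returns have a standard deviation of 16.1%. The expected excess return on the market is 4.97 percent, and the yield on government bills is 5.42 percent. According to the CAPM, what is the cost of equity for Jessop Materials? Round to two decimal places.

β = ρ × σ_i / σ_m = 0.10 × 48.5% / 16.1% = 0.3012
E(R) = 5.42% + 0.3012 × 4.97% = 6.92%

6.92%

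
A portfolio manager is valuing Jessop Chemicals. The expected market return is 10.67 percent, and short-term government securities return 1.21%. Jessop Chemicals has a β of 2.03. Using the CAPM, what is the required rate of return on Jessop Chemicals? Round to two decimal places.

Market risk premium = E(R_m) − R_f = 10.67% − 1.21% = 9.46%
E(R) = R_f + β × MRP = 1.21% + 2.03 × 9.46% = 20.41%

20.41%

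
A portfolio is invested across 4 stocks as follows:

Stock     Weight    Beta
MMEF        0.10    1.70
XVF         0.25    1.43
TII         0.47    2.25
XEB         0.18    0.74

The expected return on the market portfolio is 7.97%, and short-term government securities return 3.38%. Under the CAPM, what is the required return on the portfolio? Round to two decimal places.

β_P = Σ w_i β_i = 0.10×1.70 + 0.25×1.43 + 0.47×2.25 + 0.18×0.74 = 1.7182
MRP = 7.97% − 3.38% = 4.59%
E(R_P) = R_f + β_P × MRP = 3.38% + 1.7182 × 4.59% = 11.27%

11.27%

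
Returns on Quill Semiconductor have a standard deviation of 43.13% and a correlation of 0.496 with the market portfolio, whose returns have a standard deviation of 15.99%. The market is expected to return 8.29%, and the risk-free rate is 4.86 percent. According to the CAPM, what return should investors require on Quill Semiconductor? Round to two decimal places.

9.45%

β = ρ × σ_i / σ_m = 0.496 × 43.13% / 15.99% = 1.3379
MRP = 8.29% − 4.86% = 3.43%
E(R) = 4.86% + 1.3379 × 3.43% = 9.45%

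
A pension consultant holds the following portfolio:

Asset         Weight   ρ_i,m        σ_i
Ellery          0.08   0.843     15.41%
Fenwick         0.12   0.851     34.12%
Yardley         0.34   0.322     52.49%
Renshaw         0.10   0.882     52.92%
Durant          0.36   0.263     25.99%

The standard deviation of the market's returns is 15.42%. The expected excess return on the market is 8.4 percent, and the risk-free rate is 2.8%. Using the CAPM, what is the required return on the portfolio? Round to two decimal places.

β_Ellery = 0.843 × 15.41% / 15.42% = 0.8425
β_Fenwick = 0.851 × 34.12% / 15.42% = 1.8830
β_Yardley = 0.322 × 52.49% / 15.42% = 1.0961
β_Renshaw = 0.882 × 52.92% / 15.42% = 3.0269
β_Durant = 0.263 × 25.99% / 15.42% = 0.4433
β_P = Σ w_i β_i = 0.08×0.8425 + 0.12×1.8830 + 0.34×1.0961 + 0.10×3.0269 + 0.36×0.4433 = 1.1283
E(R_P) = R_f + β_P × MRP = 2.8% + 1.1283 × 8.4% = 12.28%

12.28%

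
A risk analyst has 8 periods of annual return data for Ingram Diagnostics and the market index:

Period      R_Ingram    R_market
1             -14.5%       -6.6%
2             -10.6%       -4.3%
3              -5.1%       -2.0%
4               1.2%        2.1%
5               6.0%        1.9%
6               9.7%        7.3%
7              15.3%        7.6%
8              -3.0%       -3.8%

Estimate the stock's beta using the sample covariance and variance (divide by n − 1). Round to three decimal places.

1.830

Mean R_i = (-14.5 − 10.6 − 5.1 + 1.2 + 6.0 + 9.7 + 15.3 − 3.0) / 8 = -0.1250%
Mean R_m = (-6.6 − 4.3 − 2.0 + 2.1 + 1.9 + 7.3 + 7.6 − 3.8) / 8 = 0.2750%
Σ(R_i − R̄_i)(R_m − R̄_m) = 364.1650  ⇒  Cov = 364.1650 / 7 = 52.0236
Σ(R_m − R̄_m)² = 198.9550  ⇒  Var(R_m) = 198.9550 / 7 = 28.4221
β = Cov / Var(R_m) = 52.0236 / 28.4221 = 1.8304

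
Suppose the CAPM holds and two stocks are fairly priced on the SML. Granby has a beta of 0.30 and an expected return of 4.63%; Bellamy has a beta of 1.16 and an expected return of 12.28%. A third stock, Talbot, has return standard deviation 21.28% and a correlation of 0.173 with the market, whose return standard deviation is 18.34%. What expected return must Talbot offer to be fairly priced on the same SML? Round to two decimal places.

MRP = (12.28% − 4.63%) / (1.16 − 0.30) = 8.8953%
R_f = 4.63% − 0.30 × 8.8953% = 1.9614%
β_Talbot = ρ·σ_i/σ_m = 0.173 × 21.28 / 18.34 = 0.2007
E(R_Talbot) = R_f + β × MRP = 1.9614% + 0.2007 × 8.8953% = 3.75%

3.75%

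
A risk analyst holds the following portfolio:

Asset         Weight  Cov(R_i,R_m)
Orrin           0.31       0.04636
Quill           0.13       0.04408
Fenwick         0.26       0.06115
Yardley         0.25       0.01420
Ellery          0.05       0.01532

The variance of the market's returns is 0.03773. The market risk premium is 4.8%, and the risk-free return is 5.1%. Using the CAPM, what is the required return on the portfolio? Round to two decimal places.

β_Orrin = 0.04636 / 0.03773 = 1.2287
β_Quill = 0.04408 / 0.03773 = 1.1683
β_Fenwick = 0.06115 / 0.03773 = 1.6207
β_Yardley = 0.01420 / 0.03773 = 0.3764
β_Ellery = 0.01532 / 0.03773 = 0.4060
β_P = Σ w_i β_i = 0.31×1.2287 + 0.13×1.1683 + 0.26×1.6207 + 0.25×0.3764 + 0.05×0.4060 = 1.0686
E(R_P) = R_f + β_P × MRP = 5.1% + 1.0686 × 4.8% = 10.23%

10.23%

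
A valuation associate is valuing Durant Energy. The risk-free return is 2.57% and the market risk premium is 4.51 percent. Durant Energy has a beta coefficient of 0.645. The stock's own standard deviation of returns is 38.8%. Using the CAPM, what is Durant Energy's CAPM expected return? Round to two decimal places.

5.48%

E(R) = R_f + β × MRP = 2.57% + 0.645 × 4.51% = 5.48%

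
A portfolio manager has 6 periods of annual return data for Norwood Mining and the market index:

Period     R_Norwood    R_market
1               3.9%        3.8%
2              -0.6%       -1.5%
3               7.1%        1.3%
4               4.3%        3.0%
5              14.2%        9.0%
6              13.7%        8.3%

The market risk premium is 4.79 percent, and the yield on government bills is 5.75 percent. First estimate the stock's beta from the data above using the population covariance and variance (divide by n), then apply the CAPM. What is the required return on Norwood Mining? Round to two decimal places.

Mean R_i = (3.9 − 0.6 + 7.1 + 4.3 + 14.2 + 13.7) / 6 = 7.1000%
Mean R_m = (3.8 − 1.5 + 1.3 + 3.0 + 9.0 + 8.3) / 6 = 3.9833%
Σ(R_i − R̄_i)(R_m − R̄_m) = 109.6700  ⇒  Cov = 109.6700 / 6 = 18.2783
Σ(R_m − R̄_m)² = 82.0683  ⇒  Var(R_m) = 82.0683 / 6 = 13.6781
β = Cov / Var(R_m) = 18.2783 / 13.6781 = 1.3363
E(R) = R_f + β × MRP = 5.75% + 1.3363 × 4.79% = 12.15%

12.15%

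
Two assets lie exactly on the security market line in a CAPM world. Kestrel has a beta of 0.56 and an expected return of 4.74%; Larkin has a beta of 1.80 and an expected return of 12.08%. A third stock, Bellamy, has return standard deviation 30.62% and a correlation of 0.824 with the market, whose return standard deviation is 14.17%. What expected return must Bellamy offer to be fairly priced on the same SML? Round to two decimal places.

MRP = (12.08% − 4.74%) / (1.80 − 0.56) = 5.9194%
R_f = 4.74% − 0.56 × 5.9194% = 1.4251%
β_Bellamy = ρ·σ_i/σ_m = 0.824 × 30.62 / 14.17 = 1.7806
E(R_Bellamy) = R_f + β × MRP = 1.4251% + 1.7806 × 5.9194% = 11.97%

11.97%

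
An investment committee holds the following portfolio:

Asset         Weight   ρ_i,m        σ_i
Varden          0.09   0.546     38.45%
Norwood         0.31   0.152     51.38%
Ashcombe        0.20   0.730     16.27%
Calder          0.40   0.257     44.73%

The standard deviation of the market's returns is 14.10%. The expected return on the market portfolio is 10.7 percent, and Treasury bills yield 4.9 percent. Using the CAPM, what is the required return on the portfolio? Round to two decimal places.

9.54%

β_Varden = 0.546 × 38.45% / 14.10% = 1.4889
β_Norwood = 0.152 × 51.38% / 14.10% = 0.5539
β_Ashcombe = 0.730 × 16.27% / 14.10% = 0.8423
β_Calder = 0.257 × 44.73% / 14.10% = 0.8153
β_P = Σ w_i β_i = 0.09×1.4889 + 0.31×0.5539 + 0.20×0.8423 + 0.40×0.8153 = 0.8003
MRP = 10.7% − 4.9% = 5.80%
E(R_P) = R_f + β_P × MRP = 4.9% + 0.8003 × 5.8% = 9.54%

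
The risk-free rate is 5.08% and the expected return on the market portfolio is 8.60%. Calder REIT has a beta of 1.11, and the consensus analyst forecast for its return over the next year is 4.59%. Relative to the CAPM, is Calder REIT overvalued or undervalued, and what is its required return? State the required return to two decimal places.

MRP = 8.60% − 5.08% = 3.52%
Required return = R_f + β·MRP = 5.08% + 1.11 × 3.52% = 8.99%
Forecast 4.59% < required 8.99% → the stock plots below the SML → overvalued.

Overvalued; required return 8.99%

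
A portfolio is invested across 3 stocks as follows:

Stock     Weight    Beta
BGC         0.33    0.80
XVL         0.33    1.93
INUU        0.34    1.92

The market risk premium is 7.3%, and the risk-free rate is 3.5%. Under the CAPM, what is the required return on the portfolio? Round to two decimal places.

14.84%

β_P = Σ w_i β_i = 0.33×0.80 + 0.33×1.93 + 0.34×1.92 = 1.5537
E(R_P) = R_f + β_P × MRP = 3.5% + 1.5537 × 7.3% = 14.84%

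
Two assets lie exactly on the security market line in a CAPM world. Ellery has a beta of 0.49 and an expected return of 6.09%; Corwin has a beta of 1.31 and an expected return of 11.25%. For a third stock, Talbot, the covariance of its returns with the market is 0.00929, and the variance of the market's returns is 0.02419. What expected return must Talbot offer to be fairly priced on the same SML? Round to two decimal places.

5.42%

MRP = (11.25% − 6.09%) / (1.31 − 0.49) = 6.2927%
R_f = 6.09% − 0.49 × 6.2927% = 3.0066%
β_Talbot = Cov / Var(R_m) = 0.00929 / 0.02419 = 0.3840
E(R_Talbot) = R_f + β × MRP = 3.0066% + 0.3840 × 6.2927% = 5.42%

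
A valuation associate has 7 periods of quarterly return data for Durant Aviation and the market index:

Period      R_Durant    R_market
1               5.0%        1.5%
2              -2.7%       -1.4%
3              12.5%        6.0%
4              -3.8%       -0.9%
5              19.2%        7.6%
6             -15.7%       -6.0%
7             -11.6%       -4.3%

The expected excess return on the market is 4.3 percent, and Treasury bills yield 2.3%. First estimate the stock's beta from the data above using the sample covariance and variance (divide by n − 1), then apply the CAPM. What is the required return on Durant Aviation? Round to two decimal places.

12.99%

Mean R_i = (5.0 − 2.7 + 12.5 − 3.8 + 19.2 − 15.7 − 11.6) / 7 = 0.4143%
Mean R_m = (1.5 − 1.4 + 6.0 − 0.9 + 7.6 − 6.0 − 4.3) / 7 = 0.3571%
Σ(R_i − R̄_i)(R_m − R̄_m) = 378.6643  ⇒  Cov = 378.6643 / 6 = 63.1107
Σ(R_m − R̄_m)² = 152.3771  ⇒  Var(R_m) = 152.3771 / 6 = 25.3962
β = Cov / Var(R_m) = 63.1107 / 25.3962 = 2.4850
E(R) = R_f + β × MRP = 2.3% + 2.4850 × 4.3% = 12.99%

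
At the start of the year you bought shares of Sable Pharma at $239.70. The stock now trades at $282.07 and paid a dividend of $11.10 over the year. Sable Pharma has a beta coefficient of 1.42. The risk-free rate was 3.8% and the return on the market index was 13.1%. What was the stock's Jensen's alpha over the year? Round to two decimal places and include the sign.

Realised HPR = (P1 + D1 − P0) / P0 = (282.07 + 11.10 − 239.70) / 239.70 = 53.47 / 239.70 = 22.3071%
MRP = 13.1% − 3.8% = 9.30%
CAPM required = R_f + β·MRP = 3.8% + 1.42 × 9.3% = 17.0060%
α = realised − required = 22.3071% − 17.0060% = +5.30%

+5.30%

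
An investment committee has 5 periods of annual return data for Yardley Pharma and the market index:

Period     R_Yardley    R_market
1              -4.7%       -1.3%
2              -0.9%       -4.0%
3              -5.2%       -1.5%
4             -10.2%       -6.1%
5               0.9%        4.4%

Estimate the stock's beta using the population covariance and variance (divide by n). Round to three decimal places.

Mean R_i = (-4.7 − 0.9 − 5.2 − 10.2 + 0.9) / 5 = -4.0200%
Mean R_m = (-1.3 − 4.0 − 1.5 − 6.1 + 4.4) / 5 = -1.7000%
Σ(R_i − R̄_i)(R_m − R̄_m) = 49.5200  ⇒  Cov = 49.5200 / 5 = 9.9040
Σ(R_m − R̄_m)² = 62.0600  ⇒  Var(R_m) = 62.0600 / 5 = 12.4120
β = Cov / Var(R_m) = 9.9040 / 12.4120 = 0.7979

0.798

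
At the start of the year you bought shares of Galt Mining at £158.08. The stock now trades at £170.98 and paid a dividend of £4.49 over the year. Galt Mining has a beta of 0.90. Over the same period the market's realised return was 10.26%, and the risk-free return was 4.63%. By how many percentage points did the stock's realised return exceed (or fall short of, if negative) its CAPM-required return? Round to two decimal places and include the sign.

Realised HPR = (P1 + D1 − P0) / P0 = (170.98 + 4.49 − 158.08) / 158.08 = 17.39 / 158.08 = 11.0008%
MRP = 10.26% − 4.63% = 5.63%
CAPM required = R_f + β·MRP = 4.63% + 0.90 × 5.63% = 9.6970%
α = realised − required = 11.0008% − 9.6970% = +1.30%

+1.30%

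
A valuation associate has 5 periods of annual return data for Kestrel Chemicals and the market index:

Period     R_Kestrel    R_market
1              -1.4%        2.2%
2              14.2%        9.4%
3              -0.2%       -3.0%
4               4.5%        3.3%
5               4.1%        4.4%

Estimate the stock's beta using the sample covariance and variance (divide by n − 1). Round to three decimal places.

Mean R_i = (-1.4 + 14.2 − 0.2 + 4.5 + 4.1) / 5 = 4.2400%
Mean R_m = (2.2 + 9.4 − 3.0 + 3.3 + 4.4) / 5 = 3.2600%
Σ(R_i − R̄_i)(R_m − R̄_m) = 94.7780  ⇒  Cov = 94.7780 / 4 = 23.6945
Σ(R_m − R̄_m)² = 79.3120  ⇒  Var(R_m) = 79.3120 / 4 = 19.8280
β = Cov / Var(R_m) = 23.6945 / 19.8280 = 1.1950

1.195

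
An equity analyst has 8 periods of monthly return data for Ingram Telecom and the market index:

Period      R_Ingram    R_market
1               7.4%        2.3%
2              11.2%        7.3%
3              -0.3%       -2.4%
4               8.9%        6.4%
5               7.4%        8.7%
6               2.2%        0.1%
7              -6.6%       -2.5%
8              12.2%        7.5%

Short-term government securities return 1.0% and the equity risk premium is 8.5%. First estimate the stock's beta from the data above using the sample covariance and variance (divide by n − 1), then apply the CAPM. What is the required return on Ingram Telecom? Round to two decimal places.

11.44%

Mean R_i = (7.4 + 11.2 − 0.3 + 8.9 + 7.4 + 2.2 − 6.6 + 12.2) / 8 = 5.3000%
Mean R_m = (2.3 + 7.3 − 2.4 + 6.4 + 8.7 + 0.1 − 2.5 + 7.5) / 8 = 3.4250%
Σ(R_i − R̄_i)(R_m − R̄_m) = 183.8400  ⇒  Cov = 183.8400 / 7 = 26.2629
Σ(R_m − R̄_m)² = 149.6550  ⇒  Var(R_m) = 149.6550 / 7 = 21.3793
β = Cov / Var(R_m) = 26.2629 / 21.3793 = 1.2284
E(R) = R_f + β × MRP = 1.0% + 1.2284 × 8.5% = 11.44%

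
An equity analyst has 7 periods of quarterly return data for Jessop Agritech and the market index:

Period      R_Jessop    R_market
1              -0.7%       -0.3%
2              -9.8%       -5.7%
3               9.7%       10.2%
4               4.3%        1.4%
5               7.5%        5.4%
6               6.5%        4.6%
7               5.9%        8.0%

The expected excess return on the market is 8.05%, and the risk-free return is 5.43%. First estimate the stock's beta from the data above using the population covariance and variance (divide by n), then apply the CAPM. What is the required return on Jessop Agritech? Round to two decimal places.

Mean R_i = (-0.7 − 9.8 + 9.7 + 4.3 + 7.5 + 6.5 + 5.9) / 7 = 3.3429%
Mean R_m = (-0.3 − 5.7 + 10.2 + 1.4 + 5.4 + 4.6 + 8.0) / 7 = 3.3714%
Σ(R_i − R̄_i)(R_m − R̄_m) = 199.7386  ⇒  Cov = 199.7386 / 7 = 28.5341
Σ(R_m − R̄_m)² = 173.3343  ⇒  Var(R_m) = 173.3343 / 7 = 24.7620
β = Cov / Var(R_m) = 28.5341 / 24.7620 = 1.1523
E(R) = R_f + β × MRP = 5.43% + 1.1523 × 8.05% = 14.71%

14.71%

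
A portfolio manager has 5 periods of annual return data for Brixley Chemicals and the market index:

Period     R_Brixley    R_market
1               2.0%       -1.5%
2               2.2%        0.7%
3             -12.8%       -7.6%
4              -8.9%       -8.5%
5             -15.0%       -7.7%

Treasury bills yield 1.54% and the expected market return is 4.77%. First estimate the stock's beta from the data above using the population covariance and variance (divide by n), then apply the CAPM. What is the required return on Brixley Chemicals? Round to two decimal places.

7.32%

Mean R_i = (2.0 + 2.2 − 12.8 − 8.9 − 15.0) / 5 = -6.5000%
Mean R_m = (-1.5 + 0.7 − 7.6 − 8.5 − 7.7) / 5 = -4.9200%
Σ(R_i − R̄_i)(R_m − R̄_m) = 127.0700  ⇒  Cov = 127.0700 / 5 = 25.4140
Σ(R_m − R̄_m)² = 71.0080  ⇒  Var(R_m) = 71.0080 / 5 = 14.2016
β = Cov / Var(R_m) = 25.4140 / 14.2016 = 1.7895
MRP = 4.77% − 1.54% = 3.23%
E(R) = R_f + β × MRP = 1.54% + 1.7895 × 3.23% = 7.32%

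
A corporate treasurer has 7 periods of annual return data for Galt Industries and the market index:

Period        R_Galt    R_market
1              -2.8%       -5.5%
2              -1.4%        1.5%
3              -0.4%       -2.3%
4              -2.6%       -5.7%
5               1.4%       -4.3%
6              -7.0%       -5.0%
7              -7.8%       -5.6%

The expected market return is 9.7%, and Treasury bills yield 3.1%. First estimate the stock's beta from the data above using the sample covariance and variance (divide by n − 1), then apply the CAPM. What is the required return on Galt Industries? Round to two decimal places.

6.66%

Mean R_i = (-2.8 − 1.4 − 0.4 − 2.6 + 1.4 − 7.0 − 7.8) / 7 = -2.9429%
Mean R_m = (-5.5 + 1.5 − 2.3 − 5.7 − 4.3 − 5.0 − 5.6) / 7 = -3.8429%
Σ(R_i − R̄_i)(R_m − R̄_m) = 22.5371  ⇒  Cov = 22.5371 / 6 = 3.7562
Σ(R_m − R̄_m)² = 41.7571  ⇒  Var(R_m) = 41.7571 / 6 = 6.9595
β = Cov / Var(R_m) = 3.7562 / 6.9595 = 0.5397
MRP = 9.7% − 3.1% = 6.60%
E(R) = R_f + β × MRP = 3.1% + 0.5397 × 6.6% = 6.66%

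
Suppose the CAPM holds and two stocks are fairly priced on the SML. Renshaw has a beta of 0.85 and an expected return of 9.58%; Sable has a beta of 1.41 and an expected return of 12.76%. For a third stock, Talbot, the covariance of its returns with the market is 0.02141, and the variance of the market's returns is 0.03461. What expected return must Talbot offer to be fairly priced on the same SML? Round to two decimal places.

8.27%

MRP = (12.76% − 9.58%) / (1.41 − 0.85) = 5.6786%
R_f = 9.58% − 0.85 × 5.6786% = 4.7532%
β_Talbot = Cov / Var(R_m) = 0.02141 / 0.03461 = 0.6186
E(R_Talbot) = R_f + β × MRP = 4.7532% + 0.6186 × 5.6786% = 8.27%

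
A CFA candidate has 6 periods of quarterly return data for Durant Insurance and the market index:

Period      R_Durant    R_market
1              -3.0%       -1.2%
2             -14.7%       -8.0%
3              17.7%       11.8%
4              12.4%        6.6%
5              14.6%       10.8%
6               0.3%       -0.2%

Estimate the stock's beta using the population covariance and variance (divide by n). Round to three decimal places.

Mean R_i = (-3.0 − 14.7 + 17.7 + 12.4 + 14.6 + 0.3) / 6 = 4.5500%
Mean R_m = (-1.2 − 8.0 + 11.8 + 6.6 + 10.8 − 0.2) / 6 = 3.3000%
Σ(R_i − R̄_i)(R_m − R̄_m) = 479.4300  ⇒  Cov = 479.4300 / 6 = 79.9050
Σ(R_m − R̄_m)² = 299.5800  ⇒  Var(R_m) = 299.5800 / 6 = 49.9300
β = Cov / Var(R_m) = 79.9050 / 49.9300 = 1.6003

1.600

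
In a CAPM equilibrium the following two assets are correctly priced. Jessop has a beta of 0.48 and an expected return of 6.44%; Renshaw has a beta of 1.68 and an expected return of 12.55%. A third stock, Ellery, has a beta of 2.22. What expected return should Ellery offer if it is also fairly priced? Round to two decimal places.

15.30%

MRP (SML slope) = (12.55% − 6.44%) / (1.68 − 0.48) = 6.11% / 1.20 = 5.0917%
R_f (intercept) = 6.44% − 0.48 × 5.0917% = 3.9960%
E(R_Ellery) = R_f + β × MRP = 3.9960% + 2.22 × 5.0917% = 15.30%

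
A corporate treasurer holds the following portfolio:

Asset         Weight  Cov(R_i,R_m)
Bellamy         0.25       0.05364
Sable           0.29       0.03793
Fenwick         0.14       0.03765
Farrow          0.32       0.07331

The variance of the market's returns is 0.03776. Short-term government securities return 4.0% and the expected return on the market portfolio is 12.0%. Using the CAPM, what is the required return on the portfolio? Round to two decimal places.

15.26%

β_Bellamy = 0.05364 / 0.03776 = 1.4206
β_Sable = 0.03793 / 0.03776 = 1.0045
β_Fenwick = 0.03765 / 0.03776 = 0.9971
β_Farrow = 0.07331 / 0.03776 = 1.9415
β_P = Σ w_i β_i = 0.25×1.4206 + 0.29×1.0045 + 0.14×0.9971 + 0.32×1.9415 = 1.4073
MRP = 12.0% − 4.0% = 8.00%
E(R_P) = R_f + β_P × MRP = 4.0% + 1.4073 × 8.0% = 15.26%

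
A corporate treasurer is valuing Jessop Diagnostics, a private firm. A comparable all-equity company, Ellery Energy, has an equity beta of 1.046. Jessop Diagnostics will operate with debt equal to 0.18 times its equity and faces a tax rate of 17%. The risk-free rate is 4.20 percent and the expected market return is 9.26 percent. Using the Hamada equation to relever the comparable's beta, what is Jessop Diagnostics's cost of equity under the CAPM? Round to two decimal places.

10.28%

β_L = β_U × [1 + (1 − t)(D/E)] = 1.046 × [1 + (1 − 0.17) × 0.18]
    = 1.046 × [1 + 0.83 × 0.18] = 1.046 × 1.1494 = 1.2023
MRP = 9.26% − 4.20% = 5.06%
E(R) = R_f + β_L × MRP = 4.20% + 1.2023 × 5.06% = 10.28%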